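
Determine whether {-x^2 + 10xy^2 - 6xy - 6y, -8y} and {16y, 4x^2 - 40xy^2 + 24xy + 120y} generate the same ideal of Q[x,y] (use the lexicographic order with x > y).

Yes, the ideals are equal.

For a fixed monomial order, each ideal has a unique reduced Gröbner basis; comparing bases decides equality.
Buchberger on the first generating set:
f_1 = -x^2 + 10xy^2 - 6xy - 6y, LT = x^2.
f_2 = -8y, LT = y.

The S-polynomials (S(f_1,f_2)) all reduce to 0 modulo the current basis, so we have a Gröbner basis.
Inter-reduce: drop elements whose leading term is divisible by another's, tail-reduce, and make monic.
Reduced Gröbner basis: {x^2, y}.

Buchberger on the second generating set:
h_1 = 16y, LT = y.
h_2 = 4x^2 - 40xy^2 + 24xy + 120y, LT = x^2.

The S-polynomials (S(h_1,h_2)) all reduce to 0 modulo the current basis, so we have a Gröbner basis.
Inter-reduce: drop elements whose leading term is divisible by another's, tail-reduce, and make monic.
Reduced Gröbner basis: {x^2, y}.

The two bases agree; hence the ideals are identical.
The choice of monomial ordering does not affect the verdict — as long as both bases are computed under the same ordering, their equality decides ideal equality.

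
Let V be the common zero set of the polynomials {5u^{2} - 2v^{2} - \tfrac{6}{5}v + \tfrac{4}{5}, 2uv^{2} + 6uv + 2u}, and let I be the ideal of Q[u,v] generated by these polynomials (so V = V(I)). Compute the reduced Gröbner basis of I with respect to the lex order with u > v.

f_1 = 5u^{2} - 2v^{2} - \tfrac{6}{5}v + \tfrac{4}{5}, LT = u^{2}.
f_2 = 2uv^{2} + 6uv + 2u, LT = uv^{2}.

S(f_1,f_2): lcm = u^{2}v^{2}. S = -3u^{2}v - u^{2} - \tfrac{2}{5}v^{4} - \tfrac{6}{25}v^{3} + \tfrac{4}{25}v^{2}.
  leading term u^{2}v: subtract (-\tfrac{3}{5}v)·f_1 from -3u^{2}v - u^{2} - \tfrac{2}{5}v^{4} - \tfrac{6}{25}v^{3} + \tfrac{4}{25}v^{2} → -u^{2} - \tfrac{2}{5}v^{4} - \tfrac{36}{25}v^{3} - \tfrac{14}{25}v^{2} + \tfrac{12}{25}v
  leading term u^{2}: subtract (-\tfrac{1}{5})·f_1 from -u^{2} - \tfrac{2}{5}v^{4} - \tfrac{36}{25}v^{3} - \tfrac{14}{25}v^{2} + \tfrac{12}{25}v → -\tfrac{2}{5}v^{4} - \tfrac{36}{25}v^{3} - \tfrac{24}{25}v^{2} + \tfrac{6}{25}v + \tfrac{4}{25}
  leading term v^{4}: no divisor's leading term divides it; move -\tfrac{2}{5}v^{4} to the remainder.
  leading term v^{3}: no divisor's leading term divides it; move -\tfrac{36}{25}v^{3} to the remainder.
  leading term v^{2}: no divisor's leading term divides it; move -\tfrac{24}{25}v^{2} to the remainder.
  leading term v: no divisor's leading term divides it; move \tfrac{6}{25}v to the remainder.
  leading term 1: no divisor's leading term divides it; move \tfrac{4}{25} to the remainder.
  remainder -\tfrac{2}{5}v^{4} - \tfrac{36}{25}v^{3} - \tfrac{24}{25}v^{2} + \tfrac{6}{25}v + \tfrac{4}{25} ≠ 0; add g_3 = -\tfrac{2}{5}v^{4} - \tfrac{36}{25}v^{3} - \tfrac{24}{25}v^{2} + \tfrac{6}{25}v + \tfrac{4}{25} to the basis.

S(f_1,g_3): leading monomials are coprime, so the S-polynomial reduces to 0 (Buchberger's first criterion).
S(f_2,g_3): lcm = uv^{4}. S = -\tfrac{3}{5}uv^{3} - \tfrac{7}{5}uv^{2} + \tfrac{3}{5}uv + \tfrac{2}{5}u.
  leading term uv^{3}: subtract (-\tfrac{3}{10}v)·f_2 from -\tfrac{3}{5}uv^{3} - \tfrac{7}{5}uv^{2} + \tfrac{3}{5}uv + \tfrac{2}{5}u → \tfrac{2}{5}uv^{2} + \tfrac{6}{5}uv + \tfrac{2}{5}u
  leading term uv^{2}: subtract (\tfrac{1}{5})·f_2 from \tfrac{2}{5}uv^{2} + \tfrac{6}{5}uv + \tfrac{2}{5}u → 0
  remainder 0.

Every S-polynomial of the final basis reduces to 0, so we have a Gröbner basis.

G = {u^{2} - \tfrac{2}{5}v^{2} - \tfrac{6}{25}v + \tfrac{4}{25}, uv^{2} + 3uv + u, v^{4} + \tfrac{18}{5}v^{3} + \tfrac{12}{5}v^{2} - \tfrac{3}{5}v - \tfrac{2}{5}}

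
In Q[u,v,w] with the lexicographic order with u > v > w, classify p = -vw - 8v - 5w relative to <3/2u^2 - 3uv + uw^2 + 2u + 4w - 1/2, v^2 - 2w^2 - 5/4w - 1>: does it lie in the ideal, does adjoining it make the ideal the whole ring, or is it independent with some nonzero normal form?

-vw - 8v - 5w is independent of I; its normal form modulo I is -vw - 8v - 5w.

First compute the reduced Gröbner basis of I by Buchberger's algorithm.
f_1 = 3/2u^2 - 3uv + uw^2 + 2u + 4w - 1/2, LT = u^2.
f_2 = v^2 - 2w^2 - 5/4w - 1, LT = v^2.

The S-polynomials (S(f_1,f_2)) all reduce to 0 modulo the current basis, so we have a Gröbner basis.
Inter-reduce: drop elements whose leading term is divisible by another's, tail-reduce, and make monic.
Reduced Gröbner basis: {u^2 - 2uv + 2/3uw^2 + 4/3u + 8/3w - 1/3, v^2 - 2w^2 - 5/4w - 1}.
Label its elements g_1 = u^2 - 2uv + 2/3uw^2 + 4/3u + 8/3w - 1/3, g_2 = v^2 - 2w^2 - 5/4w - 1.

Reduce p = -vw - 8v - 5w modulo G:
  leading term vw: no divisor's leading term divides it; move -vw to the remainder.
  leading term v: no divisor's leading term divides it; move -8v to the remainder.
  leading term w: no divisor's leading term divides it; move -5w to the remainder.
  normal form = -vw - 8v - 5w.
The normal form is nonzero, so p ∉ I. Since p minus its normal form lies in I, I + (p) = I + (r) where r = -vw - 8v - 5w; decide whether this ideal is the whole ring.
Run Buchberger on G together with r (pairs among the g_i already reduce to 0 since G is a Gröbner basis):
g_1 = u^2 - 2uv + 2/3uw^2 + 4/3u + 8/3w - 1/3, LT = u^2.
g_2 = v^2 - 2w^2 - 5/4w - 1, LT = v^2.
r = -vw - 8v - 5w, LT = vw.

S(g_2,r): lcm = v^2w. S = -8v^2 - 5vw - 2w^3 - 5/4w^2 - w.
  leading term v^2: subtract (-8)·g_2 from -8v^2 - 5vw - 2w^3 - 5/4w^2 - w → -5vw - 2w^3 - 69/4w^2 - 11w - 8
  leading term vw: subtract (5)·r from -5vw - 2w^3 - 69/4w^2 - 11w - 8 → 40v - 2w^3 - 69/4w^2 + 14w - 8
  leading term v: no divisor's leading term divides it; move 40v to the remainder.
  leading term w^3: no divisor's leading term divides it; move -2w^3 to the remainder.
  leading term w^2: no divisor's leading term divides it; move -69/4w^2 to the remainder.
  leading term w: no divisor's leading term divides it; move 14w to the remainder.
  leading term 1: no divisor's leading term divides it; move -8 to the remainder.
  remainder 40v - 2w^3 - 69/4w^2 + 14w - 8 ≠ 0; add m_4 = 40v - 2w^3 - 69/4w^2 + 14w - 8 to the basis.

S(r,m_4): lcm = vw. S = 8v + 1/20w^4 + 69/160w^3 - 7/20w^2 + 26/5w.
  leading term v: subtract (1/5)·m_4 from 8v + 1/20w^4 + 69/160w^3 - 7/20w^2 + 26/5w → 1/20w^4 + 133/160w^3 + 31/10w^2 + 12/5w + 8/5
  leading term w^4: no divisor's leading term divides it; move 1/20w^4 to the remainder.
  leading term w^3: no divisor's leading term divides it; move 133/160w^3 to the remainder.
  leading term w^2: no divisor's leading term divides it; move 31/10w^2 to the remainder.
  leading term w: no divisor's leading term divides it; move 12/5w to the remainder.
  leading term 1: no divisor's leading term divides it; move 8/5 to the remainder.
  remainder 1/20w^4 + 133/160w^3 + 31/10w^2 + 12/5w + 8/5 ≠ 0; add m_5 = 1/20w^4 + 133/160w^3 + 31/10w^2 + 12/5w + 8/5 to the basis.

The other S-polynomials (S(g_1,g_2), S(g_1,r), S(g_1,m_4), S(g_2,m_4), S(g_1,m_5), S(g_2,m_5), S(r,m_5), S(m_4,m_5)) all reduce to 0 modulo the current basis, so we have a Gröbner basis.
Inter-reduce: drop elements whose leading term is divisible by another's, tail-reduce, and make monic.
Reduced Gröbner basis: {u^2 - 1/10uw^3 - 47/240uw^2 + 7/10uw + 14/15u + 8/3w - 1/3, v - 1/20w^3 - 69/160w^2 + 7/20w - 1/5, w^4 + 133/8w^3 + 62w^2 + 48w + 32}.
The reduced Gröbner basis of I + (p) is {u^2 - 1/10uw^3 - 47/240uw^2 + 7/10uw + 14/15u + 8/3w - 1/3, v - 1/20w^3 - 69/160w^2 + 7/20w - 1/5, w^4 + 133/8w^3 + 62w^2 + 48w + 32} ≠ {1}, a proper ideal, so the enlarged system stays consistent: p is independent of I, with normal form -vw - 8v - 5w.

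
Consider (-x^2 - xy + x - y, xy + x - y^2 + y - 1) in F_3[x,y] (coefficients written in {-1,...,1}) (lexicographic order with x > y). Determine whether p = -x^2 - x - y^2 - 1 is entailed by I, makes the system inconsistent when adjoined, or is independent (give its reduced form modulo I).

-x^2 - x - y^2 - 1 lies in I (it reduces to 0).

First compute the reduced Gröbner basis of I by Buchberger's algorithm.
f_1 = -x^2 - xy + x - y, LT = x^2.
f_2 = xy + x - y^2 + y - 1, LT = xy.

S(f_1,f_2): lcm = x^2y. S = -x^2 - xy^2 + xy + x + y^2.
  leading term x^2: subtract (1)·f_1 from -x^2 - xy^2 + xy + x + y^2 → -xy^2 - xy + y^2 + y
  leading term xy^2: subtract (-y)·f_2 from -xy^2 - xy + y^2 + y → -y^3 - y^2
  leading term y^3: no divisor's leading term divides it; move -y^3 to the remainder.
  leading term y^2: no divisor's leading term divides it; move -y^2 to the remainder.
  remainder -y^3 - y^2 ≠ 0; add h_3 = -y^3 - y^2 to the basis.

The other S-polynomials (S(f_1,h_3), S(f_2,h_3)) all reduce to 0 modulo the current basis, so we have a Gröbner basis.
Inter-reduce: drop elements whose leading term is divisible by another's, tail-reduce, and make monic.
Reduced Gröbner basis: {x^2 + x + y^2 + 1, xy + x - y^2 + y - 1, y^3 + y^2}.
Label its elements g_1 = x^2 + x + y^2 + 1, g_2 = xy + x - y^2 + y - 1, g_3 = y^3 + y^2.

Reduce p = -x^2 - x - y^2 - 1 modulo G:
  leading term x^2: subtract (-1)·g_1 from -x^2 - x - y^2 - 1 → 0
  normal form = 0.
Since the normal form is 0, p ∈ I.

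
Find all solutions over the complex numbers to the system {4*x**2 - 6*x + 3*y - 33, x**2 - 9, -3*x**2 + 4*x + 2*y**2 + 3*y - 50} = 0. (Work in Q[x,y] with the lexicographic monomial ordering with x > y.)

Compute a lex Gröbner basis by Buchberger's algorithm.
f_1 = 4*x**2 - 6*x + 3*y - 33, LT = x**2.
f_2 = x**2 - 9, LT = x**2.
f_3 = -3*x**2 + 4*x + 2*y**2 + 3*y - 50, LT = x**2.

S(f_1,f_2): lcm = x**2. S = -3/2*x + 3/4*y + 3/4.
  leading term x: no divisor's leading term divides it; move -3/2*x to the remainder.
  leading term y: no divisor's leading term divides it; move 3/4*y to the remainder.
  leading term 1: no divisor's leading term divides it; move 3/4 to the remainder.
  remainder -3/2*x + 3/4*y + 3/4 ≠ 0; add h_4 = -3/2*x + 3/4*y + 3/4 to the basis.

S(f_1,f_3): lcm = x**2. S = -1/6*x + 2/3*y**2 + 7/4*y - 299/12.
  leading term x: subtract (1/9)·h_4 from -1/6*x + 2/3*y**2 + 7/4*y - 299/12 → 2/3*y**2 + 5/3*y - 25
  leading term y**2: no divisor's leading term divides it; move 2/3*y**2 to the remainder.
  leading term y: no divisor's leading term divides it; move 5/3*y to the remainder.
  leading term 1: no divisor's leading term divides it; move -25 to the remainder.
  remainder 2/3*y**2 + 5/3*y - 25 ≠ 0; add h_5 = 2/3*y**2 + 5/3*y - 25 to the basis.

S(f_1,h_4): lcm = x**2. S = 1/2*x*y - x + 3/4*y - 33/4.
  leading term x*y: subtract (-1/3*y)·h_4 from 1/2*x*y - x + 3/4*y - 33/4 → -x + 1/4*y**2 + y - 33/4
  leading term x: subtract (2/3)·h_4 from -x + 1/4*y**2 + y - 33/4 → 1/4*y**2 + 1/2*y - 35/4
  leading term y**2: subtract (3/8)·h_5 from 1/4*y**2 + 1/2*y - 35/4 → -1/8*y + 5/8
  leading term y: no divisor's leading term divides it; move -1/8*y to the remainder.
  leading term 1: no divisor's leading term divides it; move 5/8 to the remainder.
  remainder -1/8*y + 5/8 ≠ 0; add h_6 = -1/8*y + 5/8 to the basis.

The other S-polynomials (S(f_2,f_3), S(f_2,h_4), S(f_3,h_4), S(f_1,h_5), S(f_2,h_5), S(f_3,h_5), S(h_4,h_5), S(f_1,h_6), S(f_2,h_6), S(f_3,h_6), S(h_4,h_6), S(h_5,h_6)) all reduce to 0 modulo the current basis, so we have a Gröbner basis.
Inter-reduce: drop elements whose leading term is divisible by another's, tail-reduce, and make monic.
Reduced Gröbner basis: {x - 3, y - 5}.

Elimination: the polynomial y - 5 lies in the elimination ideal for y, so y ∈ {5}. For each such y, the remaining basis elements (now univariate) give the rest of the solution.
  y = 5: the earlier basis element becomes x - 3 = 0, giving x = 3 — point (3, 5).
Check: every point annihilates each of the original generators.

{(3, 5)}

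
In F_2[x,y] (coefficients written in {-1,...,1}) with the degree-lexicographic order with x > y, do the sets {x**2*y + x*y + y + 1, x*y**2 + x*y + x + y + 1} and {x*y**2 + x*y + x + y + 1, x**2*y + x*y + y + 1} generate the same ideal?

Yes, the ideals are equal.

Two ideals are equal iff their reduced Gröbner bases coincide (the reduced basis is unique for a fixed ordering).
Buchberger on the first generating set:
f_1 = x**2*y + x*y + y + 1, LT = x**2*y.
f_2 = x*y**2 + x*y + x + y + 1, LT = x*y**2.

S(f_1,f_2): lcm = x**2*y**2. S = x**2*y + x*y**2 + x**2 + x*y + y**2 + x + y.
  reduce S modulo (f_1, f_2):
  remainder x**2 + x*y + y**2 + y ≠ 0; add g_3 = x**2 + x*y + y**2 + y to the basis.

S(f_1,g_3): lcm = x**2*y. S = x*y**2 + y**3 + x*y + y**2 + y + 1.
  reduce S modulo (f_1, f_2, g_3):
  remainder y**3 + y**2 + x ≠ 0; add g_4 = y**3 + y**2 + x to the basis.

The other S-polynomials (S(f_2,g_3), S(f_1,g_4), S(f_2,g_4), S(g_3,g_4)) all reduce to 0 modulo the current basis, so we have a Gröbner basis.
Inter-reduce: drop elements whose leading term is divisible by another's, tail-reduce, and make monic.
Reduced Gröbner basis: {x*y**2 + x*y + x + y + 1, y**3 + y**2 + x, x**2 + x*y + y**2 + y}.

Buchberger on the second generating set:
h_1 = x*y**2 + x*y + x + y + 1, LT = x*y**2.
h_2 = x**2*y + x*y + y + 1, LT = x**2*y.

S(h_1,h_2): lcm = x**2*y**2. S = x**2*y + x*y**2 + x**2 + x*y + y**2 + x + y.
  reduce S modulo (h_1, h_2):
  remainder x**2 + x*y + y**2 + y ≠ 0; add k_3 = x**2 + x*y + y**2 + y to the basis.

S(h_1,k_3): lcm = x**2*y**2. S = x*y**3 + y**4 + x**2*y + y**3 + x**2 + x*y + x.
  reduce S modulo (h_1, h_2, k_3):
  remainder y**4 + y**3 + x*y ≠ 0; add k_4 = y**4 + y**3 + x*y to the basis.

S(h_2,k_3): lcm = x**2*y. S = x*y**2 + y**3 + x*y + y**2 + y + 1.
  reduce S modulo (h_1, h_2, k_3, k_4):
  remainder y**3 + y**2 + x ≠ 0; add k_5 = y**3 + y**2 + x to the basis.

The other S-polynomials (S(h_1,k_4), S(h_2,k_4), S(k_3,k_4), S(h_1,k_5), S(h_2,k_5), S(k_3,k_5), S(k_4,k_5)) all reduce to 0 modulo the current basis, so we have a Gröbner basis.
Inter-reduce: drop elements whose leading term is divisible by another's, tail-reduce, and make monic.
Reduced Gröbner basis: {x*y**2 + x*y + x + y + 1, y**3 + y**2 + x, x**2 + x*y + y**2 + y}.

Same reduced basis, so the two generating sets span the same ideal.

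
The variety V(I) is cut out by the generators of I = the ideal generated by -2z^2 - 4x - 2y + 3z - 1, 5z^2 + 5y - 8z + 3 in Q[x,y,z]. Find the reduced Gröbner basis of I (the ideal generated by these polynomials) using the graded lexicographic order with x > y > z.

G = {z^2 + y - 8/5z + 3/5, x + 1/20z - 1/20}

The reduced Gröbner basis is the canonical form of the ideal for this ordering.

f_1 = -2z^2 - 4x - 2y + 3z - 1, LT = z^2.
f_2 = 5z^2 + 5y - 8z + 3, LT = z^2.

S(f_1,f_2): lcm = z^2. S = 2x + 1/10z - 1/10.
  reduce S modulo (f_1, f_2):
  remainder 2x + 1/10z - 1/10 ≠ 0; add g_3 = 2x + 1/10z - 1/10 to the basis.

The other S-polynomials (S(f_1,g_3), S(f_2,g_3)) all reduce to 0 modulo the current basis, so we have a Gröbner basis.
Inter-reduce: drop elements whose leading term is divisible by another's, tail-reduce, and make monic.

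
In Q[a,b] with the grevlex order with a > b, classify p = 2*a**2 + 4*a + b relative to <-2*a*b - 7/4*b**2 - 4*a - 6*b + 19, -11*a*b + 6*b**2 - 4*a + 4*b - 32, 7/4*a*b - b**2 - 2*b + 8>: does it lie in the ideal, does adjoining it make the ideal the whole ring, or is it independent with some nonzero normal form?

First compute the reduced Gröbner basis of I by Buchberger's algorithm.
f_1 = -2*a*b - 7/4*b**2 - 4*a - 6*b + 19, LT = a*b.
f_2 = -11*a*b + 6*b**2 - 4*a + 4*b - 32, LT = a*b.
f_3 = 7/4*a*b - b**2 - 2*b + 8, LT = a*b.

S(f_1,f_2): lcm = a*b. S = 125/88*b**2 + 18/11*a + 37/11*b - 273/22.
  leading term b**2: no divisor's leading term divides it; move 125/88*b**2 to the remainder.
  leading term a: no divisor's leading term divides it; move 18/11*a to the remainder.
  leading term b: no divisor's leading term divides it; move 37/11*b to the remainder.
  leading term 1: no divisor's leading term divides it; move -273/22 to the remainder.
  remainder 125/88*b**2 + 18/11*a + 37/11*b - 273/22 ≠ 0; add h_4 = 125/88*b**2 + 18/11*a + 37/11*b - 273/22 to the basis.

S(f_1,f_3): lcm = a*b. S = 81/56*b**2 + 2*a + 29/7*b - 197/14.
  leading term b**2: subtract (891/875)·h_4 from 81/56*b**2 + 2*a + 29/7*b - 197/14 → 292/875*a + 628/875*b - 1256/875
  leading term a: no divisor's leading term divides it; move 292/875*a to the remainder.
  leading term b: no divisor's leading term divides it; move 628/875*b to the remainder.
  leading term 1: no divisor's leading term divides it; move -1256/875 to the remainder.
  remainder 292/875*a + 628/875*b - 1256/875 ≠ 0; add h_5 = 292/875*a + 628/875*b - 1256/875 to the basis.

S(f_1,h_4): lcm = a*b**2. S = 7/8*b**3 - 144/125*a**2 - 46/125*a*b + 3*b**2 + 1092/125*a - 19/2*b.
  leading term b**3: subtract (77/125*b)·h_4 from 7/8*b**3 - 144/125*a**2 - 46/125*a*b + 3*b**2 + 1092/125*a - 19/2*b → -144/125*a**2 - 172/125*a*b + 116/125*b**2 + 1092/125*a - 232/125*b
  leading term a**2: subtract (-252/73*a)·h_5 from -144/125*a**2 - 172/125*a*b + 116/125*b**2 + 1092/125*a - 232/125*b → 10052/9125*a*b + 116/125*b**2 + 276/73*a - 232/125*b
  leading term a*b: subtract (-5026/9125)·f_1 from 10052/9125*a*b + 116/125*b**2 + 276/73*a - 232/125*b → -131/3650*b**2 + 14396/9125*a - 47092/9125*b + 95494/9125
  leading term b**2: subtract (-5764/228125)·h_4 from -131/3650*b**2 + 14396/9125*a - 47092/9125*b + 95494/9125 → 369332/228125*a - 1157912/228125*b + 2315824/228125
  leading term a: subtract (646331/133225)·h_5 from 369332/228125*a - 1157912/228125*b + 2315824/228125 → -5700508/666125*b + 11401016/666125
  leading term b: no divisor's leading term divides it; move -5700508/666125*b to the remainder.
  leading term 1: no divisor's leading term divides it; move 11401016/666125 to the remainder.
  remainder -5700508/666125*b + 11401016/666125 ≠ 0; add h_6 = -5700508/666125*b + 11401016/666125 to the basis.

The other S-polynomials (S(f_2,f_3), S(f_2,h_4), S(f_3,h_4), S(f_1,h_5), S(f_2,h_5), S(f_3,h_5), S(h_4,h_5), S(f_1,h_6), S(f_2,h_6), S(f_3,h_6), S(h_4,h_6), S(h_5,h_6)) all reduce to 0 modulo the current basis, so we have a Gröbner basis.
Inter-reduce: drop elements whose leading term is divisible by another's, tail-reduce, and make monic.
Reduced Gröbner basis: {a, b - 2}.
Label its elements g_1 = a, g_2 = b - 2.

Reduce p = 2*a**2 + 4*a + b modulo G:
  leading term a**2: subtract (2*a)·g_1 from 2*a**2 + 4*a + b → 4*a + b
  leading term a: subtract (4)·g_1 from 4*a + b → b
  leading term b: subtract (1)·g_2 from b → 2
  leading term 1: no divisor's leading term divides it; move 2 to the remainder.
  normal form = 2.
The normal form is nonzero, so p ∉ I. Since p minus its normal form lies in I, I + (p) = I + (r) where r = 2; decide whether this ideal is the whole ring.
Here r = 2 is a nonzero constant, hence a unit: 1 ∈ I + (p), the Gröbner basis of I + (p) is {1}, and the enlarged system has no common solution — adjoining p is inconsistent.

Ideal membership is decidable via reduction modulo a Gröbner basis.

Adjoining 2*a**2 + 4*a + b makes the ideal the whole ring: the system is inconsistent.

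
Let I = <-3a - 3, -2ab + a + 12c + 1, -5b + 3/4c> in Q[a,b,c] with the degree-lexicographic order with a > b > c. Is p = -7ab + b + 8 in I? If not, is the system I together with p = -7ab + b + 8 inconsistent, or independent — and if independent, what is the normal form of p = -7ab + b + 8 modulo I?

Adjoining -7ab + b + 8 makes the ideal the whole ring: the system is inconsistent.

First compute the reduced Gröbner basis of I by Buchberger's algorithm.
f_1 = -3a - 3, LT = a.
f_2 = -2ab + a + 12c + 1, LT = ab.
f_3 = -5b + 3/4c, LT = b.

S(f_1,f_2): lcm = ab. S = 1/2a + b + 6c + 1/2.
  reduce S modulo (f_1, f_2, f_3):
  remainder 123/20c ≠ 0; add h_4 = 123/20c to the basis.

The other S-polynomials (S(f_1,f_3), S(f_2,f_3), S(f_1,h_4), S(f_2,h_4), S(f_3,h_4)) all reduce to 0 modulo the current basis, so we have a Gröbner basis.
Inter-reduce: drop elements whose leading term is divisible by another's, tail-reduce, and make monic.
Reduced Gröbner basis: {a + 1, b, c}.
Label its elements g_1 = a + 1, g_2 = b, g_3 = c.

Reduce p = -7ab + b + 8 modulo G:
  leading term ab: subtract (-7b)·g_1 from -7ab + b + 8 → 8b + 8
  leading term b: subtract (8)·g_2 from 8b + 8 → 8
  leading term 1: no divisor's leading term divides it; move 8 to the remainder.
  normal form = 8.
The normal form is nonzero, so p ∉ I. Since p minus its normal form lies in I, I + (p) = I + (r) where r = 8; decide whether this ideal is the whole ring.
Here r = 8 is a nonzero constant, hence a unit: 1 ∈ I + (p), the Gröbner basis of I + (p) is {1}, and the enlarged system has no common solution — adjoining p is inconsistent.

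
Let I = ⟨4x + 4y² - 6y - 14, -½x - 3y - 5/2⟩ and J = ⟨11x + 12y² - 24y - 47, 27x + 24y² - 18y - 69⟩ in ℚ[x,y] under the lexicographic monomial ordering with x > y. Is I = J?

Two ideals are equal iff their reduced Gröbner bases coincide (the reduced basis is unique for a fixed ordering).
Buchberger on the first generating set:
f_1 = 4x + 4y² - 6y - 14, LT = x.
f_2 = -½x - 3y - 5/2, LT = x.

S(f_1,f_2): lcm = x. S = y² - 15/2y - 17/2.
  leading term y²: no divisor's leading term divides it; move y² to the remainder.
  leading term y: no divisor's leading term divides it; move -15/2y to the remainder.
  leading term 1: no divisor's leading term divides it; move -17/2 to the remainder.
  remainder y² - 15/2y - 17/2 ≠ 0; add g_3 = y² - 15/2y - 17/2 to the basis.

S(f_1,g_3): leading monomials are coprime, so the S-polynomial reduces to 0 (Buchberger's first criterion).
S(f_2,g_3): leading monomials are coprime, so the S-polynomial reduces to 0 (Buchberger's first criterion).
Every S-polynomial of the final basis reduces to 0, so we have a Gröbner basis.
Inter-reduce: drop elements whose leading term is divisible by another's, tail-reduce, and make monic.
Reduced Gröbner basis: {x + 6y + 5, y² - 15/2y - 17/2}.

Buchberger on the second generating set:
h_1 = 11x + 12y² - 24y - 47, LT = x.
h_2 = 27x + 24y² - 18y - 69, LT = x.

S(h_1,h_2): lcm = x. S = 20/99y² - 50/33y - 170/99.
  leading term y²: no divisor's leading term divides it; move 20/99y² to the remainder.
  leading term y: no divisor's leading term divides it; move -50/33y to the remainder.
  leading term 1: no divisor's leading term divides it; move -170/99 to the remainder.
  remainder 20/99y² - 50/33y - 170/99 ≠ 0; add k_3 = 20/99y² - 50/33y - 170/99 to the basis.

S(h_1,k_3): leading monomials are coprime, so the S-polynomial reduces to 0 (Buchberger's first criterion).
S(h_2,k_3): leading monomials are coprime, so the S-polynomial reduces to 0 (Buchberger's first criterion).
Every S-polynomial of the final basis reduces to 0, so we have a Gröbner basis.
Inter-reduce: drop elements whose leading term is divisible by another's, tail-reduce, and make monic.
Reduced Gröbner basis: {x + 6y + 5, y² - 15/2y - 17/2}.

The two bases agree; hence the ideals are identical.

Yes, the ideals are equal.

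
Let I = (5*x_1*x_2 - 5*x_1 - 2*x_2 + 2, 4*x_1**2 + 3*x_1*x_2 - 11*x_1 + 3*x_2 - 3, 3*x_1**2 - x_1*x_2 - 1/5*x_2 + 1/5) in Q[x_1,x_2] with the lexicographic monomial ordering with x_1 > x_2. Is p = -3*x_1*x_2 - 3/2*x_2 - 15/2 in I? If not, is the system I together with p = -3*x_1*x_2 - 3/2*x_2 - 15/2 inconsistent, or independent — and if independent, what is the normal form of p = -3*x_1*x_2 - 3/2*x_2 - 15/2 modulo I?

First compute the reduced Gröbner basis of I by Buchberger's algorithm.
f_1 = 5*x_1*x_2 - 5*x_1 - 2*x_2 + 2, LT = x_1*x_2.
f_2 = 4*x_1**2 + 3*x_1*x_2 - 11*x_1 + 3*x_2 - 3, LT = x_1**2.
f_3 = 3*x_1**2 - x_1*x_2 - 1/5*x_2 + 1/5, LT = x_1**2.

S(f_1,f_2): lcm = x_1**2*x_2. S = -x_1**2 - 3/4*x_1*x_2**2 + 47/20*x_1*x_2 + 2/5*x_1 - 3/4*x_2**2 + 3/4*x_2.
  reduce S modulo (f_1, f_2, f_3):
  remainder -21/20*x_2**2 + 137/50*x_2 - 169/100 ≠ 0; add h_4 = -21/20*x_2**2 + 137/50*x_2 - 169/100 to the basis.

S(f_1,f_3): lcm = x_1**2*x_2. S = -x_1**2 + 1/3*x_1*x_2**2 - 2/5*x_1*x_2 + 2/5*x_1 + 1/15*x_2**2 - 1/15*x_2.
  reduce S modulo (f_1, f_2, f_3, h_4):
  remainder -5/3*x_1 + 113/84*x_2 - 113/84 ≠ 0; add h_5 = -5/3*x_1 + 113/84*x_2 - 113/84 to the basis.

S(f_2,f_3): lcm = x_1**2. S = 13/12*x_1*x_2 - 11/4*x_1 + 49/60*x_2 - 49/60.
  reduce S modulo (f_1, f_2, f_3, h_4, h_5):
  remainder -2/21*x_2 + 2/21 ≠ 0; add h_6 = -2/21*x_2 + 2/21 to the basis.

The other S-polynomials (S(f_1,h_4), S(f_2,h_4), S(f_3,h_4), S(f_1,h_5), S(f_2,h_5), S(f_3,h_5), S(h_4,h_5), S(f_1,h_6), S(f_2,h_6), S(f_3,h_6), S(h_4,h_6), S(h_5,h_6)) all reduce to 0 modulo the current basis, so we have a Gröbner basis.
Inter-reduce: drop elements whose leading term is divisible by another's, tail-reduce, and make monic.
Reduced Gröbner basis: {x_1, x_2 - 1}.
Label its elements g_1 = x_1, g_2 = x_2 - 1.

Reduce p = -3*x_1*x_2 - 3/2*x_2 - 15/2 modulo G:
  leading term x_1*x_2: subtract (-3*x_2)·g_1 from -3*x_1*x_2 - 3/2*x_2 - 15/2 → -3/2*x_2 - 15/2
  leading term x_2: subtract (-3/2)·g_2 from -3/2*x_2 - 15/2 → -9
  leading term 1: no divisor's leading term divides it; move -9 to the remainder.
  normal form = -9.
The normal form is nonzero, so p ∉ I. Since p minus its normal form lies in I, I + (p) = I + (r) where r = -9; decide whether this ideal is the whole ring.
Here r = -9 is a nonzero constant, hence a unit: 1 ∈ I + (p), the Gröbner basis of I + (p) is {1}, and the enlarged system has no common solution — adjoining p is inconsistent.

Ideal membership is decidable via reduction modulo a Gröbner basis.

Adjoining -3*x_1*x_2 - 3/2*x_2 - 15/2 makes the ideal the whole ring: the system is inconsistent.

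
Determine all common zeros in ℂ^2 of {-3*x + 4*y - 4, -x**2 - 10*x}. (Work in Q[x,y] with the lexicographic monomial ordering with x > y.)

Compute a lex Gröbner basis by Buchberger's algorithm.
f_1 = -3*x + 4*y - 4, LT = x.
f_2 = -x**2 - 10*x, LT = x**2.

S(f_1,f_2): lcm = x**2. S = -4/3*x*y - 26/3*x.
  leading term x*y: subtract (4/9*y)·f_1 from -4/3*x*y - 26/3*x → -26/3*x - 16/9*y**2 + 16/9*y
  leading term x: subtract (26/9)·f_1 from -26/3*x - 16/9*y**2 + 16/9*y → -16/9*y**2 - 88/9*y + 104/9
  leading term y**2: no divisor's leading term divides it; move -16/9*y**2 to the remainder.
  leading term y: no divisor's leading term divides it; move -88/9*y to the remainder.
  leading term 1: no divisor's leading term divides it; move 104/9 to the remainder.
  remainder -16/9*y**2 - 88/9*y + 104/9 ≠ 0; add h_3 = -16/9*y**2 - 88/9*y + 104/9 to the basis.

The other S-polynomials (S(f_1,h_3), S(f_2,h_3)) all reduce to 0 modulo the current basis, so we have a Gröbner basis.
Inter-reduce: drop elements whose leading term is divisible by another's, tail-reduce, and make monic.
Reduced Gröbner basis: {x - 4/3*y + 4/3, y**2 + 11/2*y - 13/2}.

Since the basis is lex-ordered, y**2 + 11/2*y - 13/2 is univariate in y. Its roots are {-13/2, 1}. Back-substituting each root into the other basis elements fixes the other coordinates.
  y = -13/2: the earlier basis element becomes x + 10 = 0, giving x = -10 — point (-10, -13/2).
  y = 1: the earlier basis element becomes x = 0, giving x = 0 — point (0, 1).
Each listed point satisfies every original equation (direct substitution).

{(-10, -13/2), (0, 1)}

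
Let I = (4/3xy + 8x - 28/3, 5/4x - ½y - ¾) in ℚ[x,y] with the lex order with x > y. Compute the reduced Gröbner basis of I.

f_1 = 4/3xy + 8x - 28/3, LT = xy.
f_2 = 5/4x - ½y - ¾, LT = x.

S(f_1,f_2): lcm = xy. S = 6x + ⅖y² + ⅗y - 7.
  leading term x: subtract (24/5)·f_2 from 6x + ⅖y² + ⅗y - 7 → ⅖y² + 3y - 17/5
  leading term y²: no divisor's leading term divides it; move ⅖y² to the remainder.
  leading term y: no divisor's leading term divides it; move 3y to the remainder.
  leading term 1: no divisor's leading term divides it; move -17/5 to the remainder.
  remainder ⅖y² + 3y - 17/5 ≠ 0; add g_3 = ⅖y² + 3y - 17/5 to the basis.

S(f_1,g_3): lcm = xy². S = -3/2xy + 17/2x - 7y.
  leading term xy: subtract (-9/8)·f_1 from -3/2xy + 17/2x - 7y → 35/2x - 7y - 21/2
  leading term x: subtract (14)·f_2 from 35/2x - 7y - 21/2 → 0
  remainder 0.

S(f_2,g_3): leading monomials are coprime, so the S-polynomial reduces to 0 (Buchberger's first criterion).
Every S-polynomial of the final basis reduces to 0, so we have a Gröbner basis.
Inter-reduce: drop elements whose leading term is divisible by another's, tail-reduce, and make monic.

G = {x - ⅖y - ⅗, y² + 15/2y - 17/2}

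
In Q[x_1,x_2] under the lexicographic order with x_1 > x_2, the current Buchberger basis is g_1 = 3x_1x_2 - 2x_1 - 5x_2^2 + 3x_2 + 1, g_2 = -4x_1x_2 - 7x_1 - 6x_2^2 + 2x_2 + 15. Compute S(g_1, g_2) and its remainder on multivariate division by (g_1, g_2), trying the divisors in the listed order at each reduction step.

lcm(LM(g_1), LM(g_2)) = x_1x_2.
S = (lcm/LT(g_1))·g_1 − (lcm/LT(g_2))·g_2 = -29/12x_1 - 19/6x_2^2 + 3/2x_2 + 49/12.
Reduce S modulo (g_1, g_2) in that order:
  leading term x_1: no divisor's leading term divides it; move -29/12x_1 to the remainder.
  leading term x_2^2: no divisor's leading term divides it; move -19/6x_2^2 to the remainder.
  leading term x_2: no divisor's leading term divides it; move 3/2x_2 to the remainder.
  leading term 1: no divisor's leading term divides it; move 49/12 to the remainder.
The remainder -29/12x_1 - 19/6x_2^2 + 3/2x_2 + 49/12 is nonzero, so it would be added as the next basis element.

S(g_1, g_2) = -29/12x_1 - 19/6x_2^2 + 3/2x_2 + 49/12; remainder on division = -29/12x_1 - 19/6x_2^2 + 3/2x_2 + 49/12.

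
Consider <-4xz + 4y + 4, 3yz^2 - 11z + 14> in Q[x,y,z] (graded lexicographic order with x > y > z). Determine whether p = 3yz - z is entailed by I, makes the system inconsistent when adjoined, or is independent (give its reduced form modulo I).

First compute the reduced Gröbner basis of I by Buchberger's algorithm.
f_1 = -4xz + 4y + 4, LT = xz.
f_2 = 3yz^2 - 11z + 14, LT = yz^2.

S(f_1,f_2): lcm = xyz^2. S = -y^2z + 11/3xz - yz - 14/3x.
  reduce S modulo (f_1, f_2):
  remainder -y^2z - yz - 14/3x + 11/3y + 11/3 ≠ 0; add h_3 = -y^2z - yz - 14/3x + 11/3y + 11/3 to the basis.

S(f_1,h_3): lcm = xy^2z. S = -xyz - y^3 - 14/3x^2 + 11/3xy - y^2 + 11/3x.
  reduce S modulo (f_1, f_2, h_3):
  remainder -y^3 - 14/3x^2 + 11/3xy - 2y^2 + 11/3x - y ≠ 0; add h_4 = -y^3 - 14/3x^2 + 11/3xy - 2y^2 + 11/3x - y to the basis.

The other S-polynomials (S(f_2,h_3), S(f_1,h_4), S(f_2,h_4), S(h_3,h_4)) all reduce to 0 modulo the current basis, so we have a Gröbner basis.
Inter-reduce: drop elements whose leading term is divisible by another's, tail-reduce, and make monic.
Reduced Gröbner basis: {y^3 + 14/3x^2 - 11/3xy + 2y^2 - 11/3x + y, y^2z + yz + 14/3x - 11/3y - 11/3, yz^2 - 11/3z + 14/3, xz - y - 1}.
Label its elements g_1 = y^3 + 14/3x^2 - 11/3xy + 2y^2 - 11/3x + y, g_2 = y^2z + yz + 14/3x - 11/3y - 11/3, g_3 = yz^2 - 11/3z + 14/3, g_4 = xz - y - 1.

Reduce p = 3yz - z modulo G:
  leading term yz: no divisor's leading term divides it; move 3yz to the remainder.
  leading term z: no divisor's leading term divides it; move -z to the remainder.
  normal form = 3yz - z.
The normal form is nonzero, so p ∉ I. Since p minus its normal form lies in I, I + (p) = I + (r) where r = 3yz - z; decide whether this ideal is the whole ring.
Run Buchberger on G together with r (pairs among the g_i already reduce to 0 since G is a Gröbner basis):
g_1 = y^3 + 14/3x^2 - 11/3xy + 2y^2 - 11/3x + y, LT = y^3.
g_2 = y^2z + yz + 14/3x - 11/3y - 11/3, LT = y^2z.
g_3 = yz^2 - 11/3z + 14/3, LT = yz^2.
g_4 = xz - y - 1, LT = xz.
r = 3yz - z, LT = yz.

S(g_1,r): lcm = y^3z. S = 14/3x^2z - 11/3xyz + 7/3y^2z - 11/3xz + yz.
  reduce S modulo (g_1, g_2, g_3, g_4, r):
  remainder 14/3xy - 11/3y^2 - 56/9x + 11/9y - 4/9z + 44/9 ≠ 0; add m_6 = 14/3xy - 11/3y^2 - 56/9x + 11/9y - 4/9z + 44/9 to the basis.

S(g_2,r): lcm = y^2z. S = 4/3yz + 14/3x - 11/3y - 11/3.
  reduce S modulo (g_1, g_2, g_3, g_4, r, m_6):
  remainder 14/3x - 11/3y + 4/9z - 11/3 ≠ 0; add m_7 = 14/3x - 11/3y + 4/9z - 11/3 to the basis.

S(g_3,r): lcm = yz^2. S = 1/3z^2 - 11/3z + 14/3.
  reduce S modulo (g_1, g_2, g_3, g_4, r, m_6, m_7):
  remainder 1/3z^2 - 11/3z + 14/3 ≠ 0; add m_8 = 1/3z^2 - 11/3z + 14/3 to the basis.

S(g_4,r): lcm = xyz. S = 1/3xz - y^2 - y.
  reduce S modulo (g_1, g_2, g_3, g_4, r, m_6, m_7, m_8):
  remainder -y^2 - 2/3y + 1/3 ≠ 0; add m_9 = -y^2 - 2/3y + 1/3 to the basis.

S(g_2,m_6): lcm = xy^2z. S = 11/14y^3z + 7/3xyz - 11/42y^2z + 2/21yz^2 + 14/3x^2 - 11/3xy - 22/21yz - 11/3x.
  reduce S modulo (g_1, g_2, g_3, g_4, r, m_6, m_7, m_8, m_9):
  remainder 1/3y - 1/9 ≠ 0; add m_10 = 1/3y - 1/9 to the basis.

The other S-polynomials (S(g_1,g_2), S(g_1,g_3), S(g_1,g_4), S(g_2,g_3), S(g_2,g_4), S(g_3,g_4), S(g_1,m_6), S(g_3,m_6), S(g_4,m_6), S(r,m_6), S(g_1,m_7), S(g_2,m_7), S(g_3,m_7), S(g_4,m_7), S(r,m_7), S(m_6,m_7), S(g_1,m_8), S(g_2,m_8), S(g_3,m_8), S(g_4,m_8), S(r,m_8), S(m_6,m_8), S(m_7,m_8), S(g_1,m_9), S(g_2,m_9), S(g_3,m_9), S(g_4,m_9), S(r,m_9), S(m_6,m_9), S(m_7,m_9), S(m_8,m_9), S(g_1,m_10), S(g_2,m_10), S(g_3,m_10), S(g_4,m_10), S(r,m_10), S(m_6,m_10), S(m_7,m_10), S(m_8,m_10), S(m_9,m_10)) all reduce to 0 modulo the current basis, so we have a Gröbner basis.
Inter-reduce: drop elements whose leading term is divisible by another's, tail-reduce, and make monic.
Reduced Gröbner basis: {z^2 - 11z + 14, x + 2/21z - 22/21, y - 1/3}.
The reduced Gröbner basis of I + (p) is {z^2 - 11z + 14, x + 2/21z - 22/21, y - 1/3} ≠ {1}, a proper ideal, so the enlarged system stays consistent: p is independent of I, with normal form 3yz - z.

Ideal membership is decidable via reduction modulo a Gröbner basis.

3yz - z is independent of I; its normal form modulo I is 3yz - z.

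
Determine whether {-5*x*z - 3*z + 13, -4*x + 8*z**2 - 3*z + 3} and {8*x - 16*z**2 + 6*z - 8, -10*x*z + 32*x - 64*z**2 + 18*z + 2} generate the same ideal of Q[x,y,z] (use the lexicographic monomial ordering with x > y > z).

For a fixed monomial order, each ideal has a unique reduced Gröbner basis; comparing bases decides equality.
Buchberger on the first generating set:
f_1 = -5*x*z - 3*z + 13, LT = x*z.
f_2 = -4*x + 8*z**2 - 3*z + 3, LT = x.

S(f_1,f_2): lcm = x*z. S = 2*z**3 - 3/4*z**2 + 27/20*z - 13/5.
  leading term z**3: no divisor's leading term divides it; move 2*z**3 to the remainder.
  leading term z**2: no divisor's leading term divides it; move -3/4*z**2 to the remainder.
  leading term z: no divisor's leading term divides it; move 27/20*z to the remainder.
  leading term 1: no divisor's leading term divides it; move -13/5 to the remainder.
  remainder 2*z**3 - 3/4*z**2 + 27/20*z - 13/5 ≠ 0; add g_3 = 2*z**3 - 3/4*z**2 + 27/20*z - 13/5 to the basis.

The other S-polynomials (S(f_1,g_3), S(f_2,g_3)) all reduce to 0 modulo the current basis, so we have a Gröbner basis.
Inter-reduce: drop elements whose leading term is divisible by another's, tail-reduce, and make monic.
Reduced Gröbner basis: {x - 2*z**2 + 3/4*z - 3/4, z**3 - 3/8*z**2 + 27/40*z - 13/10}.

Buchberger on the second generating set:
h_1 = 8*x - 16*z**2 + 6*z - 8, LT = x.
h_2 = -10*x*z + 32*x - 64*z**2 + 18*z + 2, LT = x*z.

S(h_1,h_2): lcm = x*z. S = 16/5*x - 2*z**3 - 113/20*z**2 + 4/5*z + 1/5.
  leading term x: subtract (2/5)·h_1 from 16/5*x - 2*z**3 - 113/20*z**2 + 4/5*z + 1/5 → -2*z**3 + 3/4*z**2 - 8/5*z + 17/5
  leading term z**3: no divisor's leading term divides it; move -2*z**3 to the remainder.
  leading term z**2: no divisor's leading term divides it; move 3/4*z**2 to the remainder.
  leading term z: no divisor's leading term divides it; move -8/5*z to the remainder.
  leading term 1: no divisor's leading term divides it; move 17/5 to the remainder.
  remainder -2*z**3 + 3/4*z**2 - 8/5*z + 17/5 ≠ 0; add k_3 = -2*z**3 + 3/4*z**2 - 8/5*z + 17/5 to the basis.

The other S-polynomials (S(h_1,k_3), S(h_2,k_3)) all reduce to 0 modulo the current basis, so we have a Gröbner basis.
Inter-reduce: drop elements whose leading term is divisible by another's, tail-reduce, and make monic.
Reduced Gröbner basis: {x - 2*z**2 + 3/4*z - 1, z**3 - 3/8*z**2 + 4/5*z - 17/10}.

Since the reduced bases disagree, the two ideals are not the same.
The choice of monomial ordering does not affect the verdict — as long as both bases are computed under the same ordering, their equality decides ideal equality.

No, the ideals differ.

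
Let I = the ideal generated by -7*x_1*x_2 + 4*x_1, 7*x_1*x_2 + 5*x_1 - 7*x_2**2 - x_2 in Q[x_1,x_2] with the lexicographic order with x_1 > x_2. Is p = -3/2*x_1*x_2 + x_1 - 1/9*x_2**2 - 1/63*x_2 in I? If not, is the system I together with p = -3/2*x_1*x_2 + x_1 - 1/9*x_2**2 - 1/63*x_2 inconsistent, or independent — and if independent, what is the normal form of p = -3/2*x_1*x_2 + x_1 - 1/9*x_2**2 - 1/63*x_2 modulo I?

First compute the reduced Gröbner basis of I by Buchberger's algorithm.
f_1 = -7*x_1*x_2 + 4*x_1, LT = x_1*x_2.
f_2 = 7*x_1*x_2 + 5*x_1 - 7*x_2**2 - x_2, LT = x_1*x_2.

S(f_1,f_2): lcm = x_1*x_2. S = -9/7*x_1 + x_2**2 + 1/7*x_2.
  reduce S modulo (f_1, f_2):
  remainder -9/7*x_1 + x_2**2 + 1/7*x_2 ≠ 0; add h_3 = -9/7*x_1 + x_2**2 + 1/7*x_2 to the basis.

S(f_1,h_3): lcm = x_1*x_2. S = -4/7*x_1 + 7/9*x_2**3 + 1/9*x_2**2.
  reduce S modulo (f_1, f_2, h_3):
  remainder 7/9*x_2**3 - 1/3*x_2**2 - 4/63*x_2 ≠ 0; add h_4 = 7/9*x_2**3 - 1/3*x_2**2 - 4/63*x_2 to the basis.

The other S-polynomials (S(f_2,h_3), S(f_1,h_4), S(f_2,h_4), S(h_3,h_4)) all reduce to 0 modulo the current basis, so we have a Gröbner basis.
Inter-reduce: drop elements whose leading term is divisible by another's, tail-reduce, and make monic.
Reduced Gröbner basis: {x_1 - 7/9*x_2**2 - 1/9*x_2, x_2**3 - 3/7*x_2**2 - 4/49*x_2}.
Label its elements g_1 = x_1 - 7/9*x_2**2 - 1/9*x_2, g_2 = x_2**3 - 3/7*x_2**2 - 4/49*x_2.

Reduce p = -3/2*x_1*x_2 + x_1 - 1/9*x_2**2 - 1/63*x_2 modulo G:
  leading term x_1*x_2: subtract (-3/2*x_2)·g_1 from -3/2*x_1*x_2 + x_1 - 1/9*x_2**2 - 1/63*x_2 → x_1 - 7/6*x_2**3 - 5/18*x_2**2 - 1/63*x_2
  leading term x_1: subtract (1)·g_1 from x_1 - 7/6*x_2**3 - 5/18*x_2**2 - 1/63*x_2 → -7/6*x_2**3 + 1/2*x_2**2 + 2/21*x_2
  leading term x_2**3: subtract (-7/6)·g_2 from -7/6*x_2**3 + 1/2*x_2**2 + 2/21*x_2 → 0
  normal form = 0.
Since the normal form is 0, p ∈ I.

Ideal membership is decidable via reduction modulo a Gröbner basis.

-3/2*x_1*x_2 + x_1 - 1/9*x_2**2 - 1/63*x_2 lies in I (it reduces to 0).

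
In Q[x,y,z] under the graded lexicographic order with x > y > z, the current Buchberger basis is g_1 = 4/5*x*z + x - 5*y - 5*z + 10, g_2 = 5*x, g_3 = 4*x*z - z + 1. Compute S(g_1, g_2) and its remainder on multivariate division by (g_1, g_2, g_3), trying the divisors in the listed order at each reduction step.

lcm(LM(g_1), LM(g_2)) = x*z.
S = (lcm/LT(g_1))·g_1 − (lcm/LT(g_2))·g_2 = 5/4*x - 25/4*y - 25/4*z + 25/2.
Reduce S modulo (g_1, g_2, g_3) in that order:
  leading term x: subtract (1/4)·g_2 from 5/4*x - 25/4*y - 25/4*z + 25/2 → -25/4*y - 25/4*z + 25/2
  leading term y: no divisor's leading term divides it; move -25/4*y to the remainder.
  leading term z: no divisor's leading term divides it; move -25/4*z to the remainder.
  leading term 1: no divisor's leading term divides it; move 25/2 to the remainder.
The remainder -25/4*y - 25/4*z + 25/2 is nonzero, so it would be added as the next basis element.
An S-polynomial is built so that the two leading terms cancel; whether anything survives reduction is exactly the Gröbner-basis criterion.

S(g_1, g_2) = 5/4*x - 25/4*y - 25/4*z + 25/2; remainder on division = -25/4*y - 25/4*z + 25/2.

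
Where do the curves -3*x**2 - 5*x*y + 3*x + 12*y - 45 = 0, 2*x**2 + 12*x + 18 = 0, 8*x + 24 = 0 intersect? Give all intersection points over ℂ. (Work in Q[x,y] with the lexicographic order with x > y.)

{(-3, 3)}

Compute a lex Gröbner basis by Buchberger's algorithm.
f_1 = -3*x**2 - 5*x*y + 3*x + 12*y - 45, LT = x**2.
f_2 = 2*x**2 + 12*x + 18, LT = x**2.
f_3 = 8*x + 24, LT = x.

S(f_1,f_2): lcm = x**2. S = 5/3*x*y - 7*x - 4*y + 6.
  leading term x*y: subtract (5/24*y)·f_3 from 5/3*x*y - 7*x - 4*y + 6 → -7*x - 9*y + 6
  leading term x: subtract (-7/8)·f_3 from -7*x - 9*y + 6 → -9*y + 27
  leading term y: no divisor's leading term divides it; move -9*y to the remainder.
  leading term 1: no divisor's leading term divides it; move 27 to the remainder.
  remainder -9*y + 27 ≠ 0; add h_4 = -9*y + 27 to the basis.

S(f_1,f_3): lcm = x**2. S = 5/3*x*y - 4*x - 4*y + 15.
  leading term x*y: subtract (5/24*y)·f_3 from 5/3*x*y - 4*x - 4*y + 15 → -4*x - 9*y + 15
  leading term x: subtract (-1/2)·f_3 from -4*x - 9*y + 15 → -9*y + 27
  leading term y: subtract (1)·h_4 from -9*y + 27 → 0
  remainder 0.

S(f_2,f_3): lcm = x**2. S = 3*x + 9.
  leading term x: subtract (3/8)·f_3 from 3*x + 9 → 0
  remainder 0.

S(f_1,h_4): leading monomials are coprime, so the S-polynomial reduces to 0 (Buchberger's first criterion).
S(f_2,h_4): leading monomials are coprime, so the S-polynomial reduces to 0 (Buchberger's first criterion).
S(f_3,h_4): leading monomials are coprime, so the S-polynomial reduces to 0 (Buchberger's first criterion).
Every S-polynomial of the final basis reduces to 0, so we have a Gröbner basis.
Inter-reduce: drop elements whose leading term is divisible by another's, tail-reduce, and make monic.
Reduced Gröbner basis: {x + 3, y - 3}.

The lex basis is triangular: the last element involves only y. Solving y - 3 = 0 gives y ∈ {3}; substituting each value into the earlier elements determines the remaining variables.
  y = 3: the earlier basis element becomes x + 3 = 0, giving x = -3 — point (-3, 3).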